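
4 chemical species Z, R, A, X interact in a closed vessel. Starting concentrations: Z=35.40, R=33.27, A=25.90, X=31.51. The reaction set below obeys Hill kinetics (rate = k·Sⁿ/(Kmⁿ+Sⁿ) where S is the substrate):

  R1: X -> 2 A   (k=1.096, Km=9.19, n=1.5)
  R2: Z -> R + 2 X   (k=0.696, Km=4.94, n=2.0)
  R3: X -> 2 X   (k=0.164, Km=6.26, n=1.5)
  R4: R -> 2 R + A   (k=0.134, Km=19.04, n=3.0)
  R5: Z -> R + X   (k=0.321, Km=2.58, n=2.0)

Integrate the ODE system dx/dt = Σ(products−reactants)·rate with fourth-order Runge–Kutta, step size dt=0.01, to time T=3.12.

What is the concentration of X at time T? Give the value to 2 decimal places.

RK4 with dt=0.01: 312 steps to T=3.12. Trajectory (selected grid times):
t=0.00: Z=35.40 R=33.27 A=25.90 X=31.51
t=0.35: Z=35.05 R=33.66 A=26.60 X=31.82
t=0.69: Z=34.71 R=34.04 A=27.29 X=32.12
t=1.04: Z=34.36 R=34.43 A=27.99 X=32.43
t=1.39: Z=34.01 R=34.82 A=28.70 X=32.74
t=1.73: Z=33.67 R=35.20 A=29.39 X=33.04
t=2.08: Z=33.32 R=35.59 A=30.10 X=33.34
t=2.43: Z=32.97 R=35.98 A=30.81 X=33.65
t=2.77: Z=32.63 R=36.36 A=31.50 X=33.95
t=3.12: Z=32.28 R=36.75 A=32.22 X=34.25
Read off X at T=3.12: 34.25

X at T = 34.25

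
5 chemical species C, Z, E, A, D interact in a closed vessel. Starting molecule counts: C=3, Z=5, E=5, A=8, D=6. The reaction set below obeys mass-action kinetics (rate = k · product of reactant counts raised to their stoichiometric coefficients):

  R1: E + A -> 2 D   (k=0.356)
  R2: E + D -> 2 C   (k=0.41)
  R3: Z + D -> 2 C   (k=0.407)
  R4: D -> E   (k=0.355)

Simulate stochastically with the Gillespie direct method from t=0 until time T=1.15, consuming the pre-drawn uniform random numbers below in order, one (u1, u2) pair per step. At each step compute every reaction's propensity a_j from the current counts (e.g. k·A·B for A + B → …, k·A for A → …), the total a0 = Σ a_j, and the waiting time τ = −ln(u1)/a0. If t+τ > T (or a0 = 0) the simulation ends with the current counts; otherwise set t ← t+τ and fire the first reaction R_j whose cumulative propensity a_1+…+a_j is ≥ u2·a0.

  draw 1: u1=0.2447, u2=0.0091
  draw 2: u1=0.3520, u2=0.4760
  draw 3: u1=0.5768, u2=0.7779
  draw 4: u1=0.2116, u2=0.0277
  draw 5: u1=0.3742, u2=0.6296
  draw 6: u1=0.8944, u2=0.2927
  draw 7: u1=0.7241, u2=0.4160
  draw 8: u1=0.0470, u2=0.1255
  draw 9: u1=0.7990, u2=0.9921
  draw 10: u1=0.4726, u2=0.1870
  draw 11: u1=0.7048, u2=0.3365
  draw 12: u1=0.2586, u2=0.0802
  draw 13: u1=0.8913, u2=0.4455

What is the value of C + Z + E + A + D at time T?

Check how each reaction changes W = C + Z + E + A + D (weight of products minus weight of reactants):
R1: E + A -> 2 D: (1·2) − (1·1 + 1·1) = 2 − 2 = 0
R2: E + D -> 2 C: (1·2) − (1·1 + 1·1) = 2 − 2 = 0
R3: Z + D -> 2 C: (1·2) − (1·1 + 1·1) = 2 − 2 = 0
R4: D -> E: (1·1) − (1·1) = 1 − 1 = 0
Every reaction leaves W unchanged, so W is conserved and no simulation is needed: W(T) = W(0) = 3 + 5 + 5 + 8 + 6 = 27

Value at T = 27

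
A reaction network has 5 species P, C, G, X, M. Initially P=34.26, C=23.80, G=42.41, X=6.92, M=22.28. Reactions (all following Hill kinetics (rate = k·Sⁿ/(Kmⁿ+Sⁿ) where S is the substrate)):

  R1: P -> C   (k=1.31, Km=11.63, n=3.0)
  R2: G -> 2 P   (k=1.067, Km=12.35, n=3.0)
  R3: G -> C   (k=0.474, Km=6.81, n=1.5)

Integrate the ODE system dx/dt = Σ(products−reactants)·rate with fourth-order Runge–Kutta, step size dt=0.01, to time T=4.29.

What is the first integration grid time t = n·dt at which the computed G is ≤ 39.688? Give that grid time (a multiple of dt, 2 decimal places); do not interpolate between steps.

Threshold first reached at t = 1.84

RK4 with dt=0.01: 429 steps to T=4.29. Trajectory (selected grid times):
t=0.00: P=34.26 C=23.80 G=42.41 X=6.92 M=22.28
t=0.48: P=34.65 C=24.62 G=41.70 X=6.92 M=22.28
t=0.95: P=35.04 C=25.42 G=41.00 X=6.92 M=22.28
t=1.43: P=35.43 C=26.24 G=40.29 X=6.92 M=22.28
t=1.83: P=35.75 C=26.92 G=39.70 X=6.92 M=22.28
t=1.84: P=35.76 C=26.94 G=39.68 X=6.92 M=22.28
t=1.91: P=35.81 C=27.06 G=39.58 X=6.92 M=22.28
t=2.38: P=36.19 C=27.87 G=38.88 X=6.92 M=22.28
t=2.86: P=36.57 C=28.69 G=38.18 X=6.92 M=22.28
t=3.34: P=36.95 C=29.51 G=37.47 X=6.92 M=22.28
t=3.81: P=37.32 C=30.31 G=36.78 X=6.92 M=22.28
t=4.29: P=37.70 C=31.13 G=36.08 X=6.92 M=22.28
G(1.83)=39.697 > 39.688 but G(1.84)=39.682 ≤ 39.688, so the first grid time is t=1.84.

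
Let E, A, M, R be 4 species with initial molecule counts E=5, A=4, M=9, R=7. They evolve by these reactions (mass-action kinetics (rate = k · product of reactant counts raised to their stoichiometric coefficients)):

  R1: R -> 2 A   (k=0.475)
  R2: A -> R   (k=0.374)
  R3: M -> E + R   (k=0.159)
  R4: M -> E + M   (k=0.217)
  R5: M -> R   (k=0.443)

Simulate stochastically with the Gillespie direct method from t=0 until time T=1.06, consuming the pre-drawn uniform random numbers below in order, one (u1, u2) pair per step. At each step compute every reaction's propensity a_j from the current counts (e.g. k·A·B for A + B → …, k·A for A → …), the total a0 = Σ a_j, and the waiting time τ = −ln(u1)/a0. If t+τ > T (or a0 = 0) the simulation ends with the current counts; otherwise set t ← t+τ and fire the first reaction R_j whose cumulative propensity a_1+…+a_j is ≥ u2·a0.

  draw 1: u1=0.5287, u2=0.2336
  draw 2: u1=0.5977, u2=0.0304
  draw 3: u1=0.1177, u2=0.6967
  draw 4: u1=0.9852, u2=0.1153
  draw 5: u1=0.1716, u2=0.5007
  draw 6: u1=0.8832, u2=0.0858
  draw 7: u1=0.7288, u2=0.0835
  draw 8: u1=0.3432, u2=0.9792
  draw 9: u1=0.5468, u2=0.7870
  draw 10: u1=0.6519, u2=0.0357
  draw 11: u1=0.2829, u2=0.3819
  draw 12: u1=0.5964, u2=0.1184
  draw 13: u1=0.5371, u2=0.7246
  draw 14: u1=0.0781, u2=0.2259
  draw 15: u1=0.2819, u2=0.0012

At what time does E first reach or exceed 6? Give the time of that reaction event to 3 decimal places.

t=0.000: E=5 A=4 M=9 R=7
Draw 1: a1=3.325, a2=1.496, a3=1.431, a4=1.953, a5=3.987, a0=12.192; τ=−ln(0.5287)/12.192=0.052 → t=0.052; u2·a0=0.2336·12.192=2.848 ≤ a1=3.325 → R1 fires; E=5 A=6 M=9 R=6
Draw 2: a1=2.850, a2=2.244, a3=1.431, a4=1.953, a5=3.987, a0=12.465; τ=−ln(0.5977)/12.465=0.041 → t=0.094; u2·a0=0.0304·12.465=0.379 ≤ a1=2.850 → R1 fires; E=5 A=8 M=9 R=5
Draw 3: a1=2.375, a2=2.992, a3=1.431, a4=1.953, a5=3.987, a0=12.738; τ=−ln(0.1177)/12.738=0.168 → t=0.262; u2·a0=0.6967·12.738=8.875; a1+…+a4=8.751 < 8.875 ≤ a1+…+a5=12.738 → R5 fires; E=5 A=8 M=8 R=6
Draw 4: a1=2.850, a2=2.992, a3=1.272, a4=1.736, a5=3.544, a0=12.394; τ=−ln(0.9852)/12.394=0.001 → t=0.263; u2·a0=0.1153·12.394=1.429 ≤ a1=2.850 → R1 fires; E=5 A=10 M=8 R=5
Draw 5: a1=2.375, a2=3.740, a3=1.272, a4=1.736, a5=3.544, a0=12.667; τ=−ln(0.1716)/12.667=0.139 → t=0.402; u2·a0=0.5007·12.667=6.342; a1+a2=6.115 < 6.342 ≤ a1+…+a3=7.387 → R3 fires; E=6 A=10 M=7 R=6
Draw 6: a1=2.850, a2=3.740, a3=1.113, a4=1.519, a5=3.101, a0=12.323; τ=−ln(0.8832)/12.323=0.010 → t=0.412; u2·a0=0.0858·12.323=1.057 ≤ a1=2.850 → R1 fires; E=6 A=12 M=7 R=5
Draw 7: a1=2.375, a2=4.488, a3=1.113, a4=1.519, a5=3.101, a0=12.596; τ=−ln(0.7288)/12.596=0.025 → t=0.437; u2·a0=0.0835·12.596=1.052 ≤ a1=2.375 → R1 fires; E=6 A=14 M=7 R=4
Draw 8: a1=1.900, a2=5.236, a3=1.113, a4=1.519, a5=3.101, a0=12.869; τ=−ln(0.3432)/12.869=0.083 → t=0.520; u2·a0=0.9792·12.869=12.601; a1+…+a4=9.768 < 12.601 ≤ a1+…+a5=12.869 → R5 fires; E=6 A=14 M=6 R=5
Draw 9: a1=2.375, a2=5.236, a3=0.954, a4=1.302, a5=2.658, a0=12.525; τ=−ln(0.5468)/12.525=0.048 → t=0.568; u2·a0=0.7870·12.525=9.857; a1+…+a3=8.565 < 9.857 ≤ a1+…+a4=9.867 → R4 fires; E=7 A=14 M=6 R=5
Draw 10: a1=2.375, a2=5.236, a3=0.954, a4=1.302, a5=2.658, a0=12.525; τ=−ln(0.6519)/12.525=0.034 → t=0.603; u2·a0=0.0357·12.525=0.447 ≤ a1=2.375 → R1 fires; E=7 A=16 M=6 R=4
Draw 11: a1=1.900, a2=5.984, a3=0.954, a4=1.302, a5=2.658, a0=12.798; τ=−ln(0.2829)/12.798=0.099 → t=0.701; u2·a0=0.3819·12.798=4.888; a1=1.900 < 4.888 ≤ a1+a2=7.884 → R2 fires; E=7 A=15 M=6 R=5
Draw 12: a1=2.375, a2=5.610, a3=0.954, a4=1.302, a5=2.658, a0=12.899; τ=−ln(0.5964)/12.899=0.040 → t=0.741; u2·a0=0.1184·12.899=1.527 ≤ a1=2.375 → R1 fires; E=7 A=17 M=6 R=4
Draw 13: a1=1.900, a2=6.358, a3=0.954, a4=1.302, a5=2.658, a0=13.172; τ=−ln(0.5371)/13.172=0.047 → t=0.788; u2·a0=0.7246·13.172=9.544; a1+…+a3=9.212 < 9.544 ≤ a1+…+a4=10.514 → R4 fires; E=8 A=17 M=6 R=4
Draw 14: a1=1.900, a2=6.358, a3=0.954, a4=1.302, a5=2.658, a0=13.172; τ=−ln(0.0781)/13.172=0.194 → t=0.982; u2·a0=0.2259·13.172=2.976; a1=1.900 < 2.976 ≤ a1+a2=8.258 → R2 fires; E=8 A=16 M=6 R=5
Draw 15: a1=2.375, a2=5.984, a3=0.954, a4=1.302, a5=2.658, a0=13.273; τ=−ln(0.2819)/13.273=0.095 → t=1.077 > T=1.06: stop.
E first becomes ≥ 6 when it reaches 6 at the event at t=0.402.

Threshold first reached at t = 0.402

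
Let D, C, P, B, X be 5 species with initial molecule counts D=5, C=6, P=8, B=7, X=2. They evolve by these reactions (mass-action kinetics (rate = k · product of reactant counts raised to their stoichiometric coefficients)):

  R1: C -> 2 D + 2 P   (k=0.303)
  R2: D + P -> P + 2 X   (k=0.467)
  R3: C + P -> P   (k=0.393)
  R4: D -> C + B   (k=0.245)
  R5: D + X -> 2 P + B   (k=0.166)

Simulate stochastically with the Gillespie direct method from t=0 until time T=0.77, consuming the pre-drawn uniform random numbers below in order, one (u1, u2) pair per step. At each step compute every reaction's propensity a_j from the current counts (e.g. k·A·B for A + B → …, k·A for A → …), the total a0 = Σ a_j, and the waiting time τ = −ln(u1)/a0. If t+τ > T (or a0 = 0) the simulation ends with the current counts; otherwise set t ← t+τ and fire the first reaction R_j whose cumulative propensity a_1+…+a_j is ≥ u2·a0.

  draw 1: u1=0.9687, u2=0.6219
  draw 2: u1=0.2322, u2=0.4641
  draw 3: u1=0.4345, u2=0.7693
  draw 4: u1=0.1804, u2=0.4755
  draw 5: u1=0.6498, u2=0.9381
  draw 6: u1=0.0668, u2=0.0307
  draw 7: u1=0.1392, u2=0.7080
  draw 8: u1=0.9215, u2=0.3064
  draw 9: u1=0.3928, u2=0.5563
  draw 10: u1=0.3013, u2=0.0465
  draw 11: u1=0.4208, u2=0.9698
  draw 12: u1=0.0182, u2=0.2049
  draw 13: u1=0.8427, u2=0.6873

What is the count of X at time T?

X at T = 10

t=0.000: D=5 C=6 P=8 B=7 X=2
Draw 1: a1=1.818, a2=18.680, a3=18.864, a4=1.225, a5=1.660, a0=42.247; τ=−ln(0.9687)/42.247=0.001 → t=0.001; u2·a0=0.6219·42.247=26.273; a1+a2=20.498 < 26.273 ≤ a1+…+a3=39.362 → R3 fires; D=5 C=5 P=8 B=7 X=2
Draw 2: a1=1.515, a2=18.680, a3=15.720, a4=1.225, a5=1.660, a0=38.800; τ=−ln(0.2322)/38.800=0.038 → t=0.038; u2·a0=0.4641·38.800=18.007; a1=1.515 < 18.007 ≤ a1+a2=20.195 → R2 fires; D=4 C=5 P=8 B=7 X=4
Draw 3: a1=1.515, a2=14.944, a3=15.720, a4=0.980, a5=2.656, a0=35.815; τ=−ln(0.4345)/35.815=0.023 → t=0.062; u2·a0=0.7693·35.815=27.552; a1+a2=16.459 < 27.552 ≤ a1+…+a3=32.179 → R3 fires; D=4 C=4 P=8 B=7 X=4
Draw 4: a1=1.212, a2=14.944, a3=12.576, a4=0.980, a5=2.656, a0=32.368; τ=−ln(0.1804)/32.368=0.053 → t=0.115; u2·a0=0.4755·32.368=15.391; a1=1.212 < 15.391 ≤ a1+a2=16.156 → R2 fires; D=3 C=4 P=8 B=7 X=6
Draw 5: a1=1.212, a2=11.208, a3=12.576, a4=0.735, a5=2.988, a0=28.719; τ=−ln(0.6498)/28.719=0.015 → t=0.130; u2·a0=0.9381·28.719=26.941; a1+…+a4=25.731 < 26.941 ≤ a1+…+a5=28.719 → R5 fires; D=2 C=4 P=10 B=8 X=5
Draw 6: a1=1.212, a2=9.340, a3=15.720, a4=0.490, a5=1.660, a0=28.422; τ=−ln(0.0668)/28.422=0.095 → t=0.225; u2·a0=0.0307·28.422=0.873 ≤ a1=1.212 → R1 fires; D=4 C=3 P=12 B=8 X=5
Draw 7: a1=0.909, a2=22.416, a3=14.148, a4=0.980, a5=3.320, a0=41.773; τ=−ln(0.1392)/41.773=0.047 → t=0.272; u2·a0=0.7080·41.773=29.575; a1+a2=23.325 < 29.575 ≤ a1+…+a3=37.473 → R3 fires; D=4 C=2 P=12 B=8 X=5
Draw 8: a1=0.606, a2=22.416, a3=9.432, a4=0.980, a5=3.320, a0=36.754; τ=−ln(0.9215)/36.754=0.002 → t=0.274; u2·a0=0.3064·36.754=11.261; a1=0.606 < 11.261 ≤ a1+a2=23.022 → R2 fires; D=3 C=2 P=12 B=8 X=7
Draw 9: a1=0.606, a2=16.812, a3=9.432, a4=0.735, a5=3.486, a0=31.071; τ=−ln(0.3928)/31.071=0.030 → t=0.304; u2·a0=0.5563·31.071=17.285; a1=0.606 < 17.285 ≤ a1+a2=17.418 → R2 fires; D=2 C=2 P=12 B=8 X=9
Draw 10: a1=0.606, a2=11.208, a3=9.432, a4=0.490, a5=2.988, a0=24.724; τ=−ln(0.3013)/24.724=0.049 → t=0.353; u2·a0=0.0465·24.724=1.150; a1=0.606 < 1.150 ≤ a1+a2=11.814 → R2 fires; D=1 C=2 P=12 B=8 X=11
Draw 11: a1=0.606, a2=5.604, a3=9.432, a4=0.245, a5=1.826, a0=17.713; τ=−ln(0.4208)/17.713=0.049 → t=0.402; u2·a0=0.9698·17.713=17.178; a1+…+a4=15.887 < 17.178 ≤ a1+…+a5=17.713 → R5 fires; D=0 C=2 P=14 B=9 X=10
Draw 12: a1=0.606, a2=0.000, a3=11.004, a4=0.000, a5=0.000, a0=11.610; τ=−ln(0.0182)/11.610=0.345 → t=0.747; u2·a0=0.2049·11.610=2.379; a1+a2=0.606 < 2.379 ≤ a1+…+a3=11.610 → R3 fires; D=0 C=1 P=14 B=9 X=10
Draw 13: a1=0.303, a2=0.000, a3=5.502, a4=0.000, a5=0.000, a0=5.805; τ=−ln(0.8427)/5.805=0.029 → t=0.776 > T=0.77: stop.
Read off X at T=0.77: 10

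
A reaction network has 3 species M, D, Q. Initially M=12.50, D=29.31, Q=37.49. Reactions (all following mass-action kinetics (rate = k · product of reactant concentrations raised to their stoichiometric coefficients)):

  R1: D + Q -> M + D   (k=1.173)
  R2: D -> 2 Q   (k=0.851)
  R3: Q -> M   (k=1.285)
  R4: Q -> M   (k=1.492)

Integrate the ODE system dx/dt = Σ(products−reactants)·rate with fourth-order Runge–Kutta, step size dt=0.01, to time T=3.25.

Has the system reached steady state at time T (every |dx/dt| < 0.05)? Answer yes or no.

Steady state at T: no

RK4 with dt=0.01: 325 steps to T=3.25. Trajectory (selected grid times):
t=0.00: M=12.50 D=29.31 Q=37.49
t=0.36: M=64.15 D=21.58 Q=1.31
t=0.72: M=75.58 D=15.88 Q=1.27
t=1.08: M=84.01 D=11.69 Q=1.22
t=1.44: M=90.24 D=8.61 Q=1.15
t=1.81: M=94.97 D=6.28 Q=1.08
t=2.17: M=98.37 D=4.62 Q=0.99
t=2.53: M=100.91 D=3.40 Q=0.90
t=2.89: M=102.80 D=2.51 Q=0.80
t=3.25: M=104.23 D=1.84 Q=0.69
Rates at T: R1=1.4994, R2=1.5696, R3=0.8906, R4=1.0340
dx/dt at T (Σ net stoichiometry × rate): M=+3.4240, D=-1.5696, Q=-0.2848
Largest |dx/dt| is |+3.4240| (M) ≥ 0.05 → not steady.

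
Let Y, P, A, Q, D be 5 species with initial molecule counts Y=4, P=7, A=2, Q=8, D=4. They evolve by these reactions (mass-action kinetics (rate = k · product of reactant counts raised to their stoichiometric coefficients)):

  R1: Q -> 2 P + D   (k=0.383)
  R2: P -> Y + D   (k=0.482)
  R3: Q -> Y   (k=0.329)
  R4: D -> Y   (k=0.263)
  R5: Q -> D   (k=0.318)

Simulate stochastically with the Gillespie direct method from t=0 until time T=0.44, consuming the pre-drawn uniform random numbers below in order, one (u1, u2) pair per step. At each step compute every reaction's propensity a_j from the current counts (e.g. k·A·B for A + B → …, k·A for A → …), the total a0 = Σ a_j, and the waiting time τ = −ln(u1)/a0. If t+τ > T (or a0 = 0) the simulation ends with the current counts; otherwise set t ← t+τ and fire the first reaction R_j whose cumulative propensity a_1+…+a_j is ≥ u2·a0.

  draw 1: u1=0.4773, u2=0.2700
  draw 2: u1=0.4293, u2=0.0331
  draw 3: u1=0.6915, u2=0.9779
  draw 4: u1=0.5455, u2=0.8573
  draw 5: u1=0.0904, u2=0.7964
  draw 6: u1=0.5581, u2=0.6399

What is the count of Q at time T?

Q at T = 5

t=0.000: Y=4 P=7 A=2 Q=8 D=4
Draw 1: a1=3.064, a2=3.374, a3=2.632, a4=1.052, a5=2.544, a0=12.666; τ=−ln(0.4773)/12.666=0.058 → t=0.058; u2·a0=0.2700·12.666=3.420; a1=3.064 < 3.420 ≤ a1+a2=6.438 → R2 fires; Y=5 P=6 A=2 Q=8 D=5
Draw 2: a1=3.064, a2=2.892, a3=2.632, a4=1.315, a5=2.544, a0=12.447; τ=−ln(0.4293)/12.447=0.068 → t=0.126; u2·a0=0.0331·12.447=0.412 ≤ a1=3.064 → R1 fires; Y=5 P=8 A=2 Q=7 D=6
Draw 3: a1=2.681, a2=3.856, a3=2.303, a4=1.578, a5=2.226, a0=12.644; τ=−ln(0.6915)/12.644=0.029 → t=0.156; u2·a0=0.9779·12.644=12.365; a1+…+a4=10.418 < 12.365 ≤ a1+…+a5=12.644 → R5 fires; Y=5 P=8 A=2 Q=6 D=7
Draw 4: a1=2.298, a2=3.856, a3=1.974, a4=1.841, a5=1.908, a0=11.877; τ=−ln(0.5455)/11.877=0.051 → t=0.207; u2·a0=0.8573·11.877=10.182; a1+…+a4=9.969 < 10.182 ≤ a1+…+a5=11.877 → R5 fires; Y=5 P=8 A=2 Q=5 D=8
Draw 5: a1=1.915, a2=3.856, a3=1.645, a4=2.104, a5=1.590, a0=11.110; τ=−ln(0.0904)/11.110=0.216 → t=0.423; u2·a0=0.7964·11.110=8.848; a1+…+a3=7.416 < 8.848 ≤ a1+…+a4=9.520 → R4 fires; Y=6 P=8 A=2 Q=5 D=7
Draw 6: a1=1.915, a2=3.856, a3=1.645, a4=1.841, a5=1.590, a0=10.847; τ=−ln(0.5581)/10.847=0.054 → t=0.477 > T=0.44: stop.
Read off Q at T=0.44: 5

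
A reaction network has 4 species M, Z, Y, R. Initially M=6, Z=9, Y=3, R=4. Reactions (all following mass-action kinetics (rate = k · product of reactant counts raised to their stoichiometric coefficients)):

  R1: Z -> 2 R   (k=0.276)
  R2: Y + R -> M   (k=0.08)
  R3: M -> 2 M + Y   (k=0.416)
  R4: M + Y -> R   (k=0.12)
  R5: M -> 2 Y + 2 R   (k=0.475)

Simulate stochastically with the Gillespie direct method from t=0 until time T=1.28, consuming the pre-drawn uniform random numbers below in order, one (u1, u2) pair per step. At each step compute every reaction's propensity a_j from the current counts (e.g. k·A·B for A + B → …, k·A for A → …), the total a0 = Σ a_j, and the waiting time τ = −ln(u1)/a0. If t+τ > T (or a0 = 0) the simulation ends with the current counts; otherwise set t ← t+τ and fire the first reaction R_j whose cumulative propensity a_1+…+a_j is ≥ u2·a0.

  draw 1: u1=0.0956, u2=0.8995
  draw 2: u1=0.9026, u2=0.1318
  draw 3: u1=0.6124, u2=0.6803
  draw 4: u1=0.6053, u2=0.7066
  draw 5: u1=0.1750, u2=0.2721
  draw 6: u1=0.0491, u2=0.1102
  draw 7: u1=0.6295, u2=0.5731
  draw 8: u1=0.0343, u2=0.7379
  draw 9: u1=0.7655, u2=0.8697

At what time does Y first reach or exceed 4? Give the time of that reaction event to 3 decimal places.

Threshold first reached at t = 0.214

t=0.000: M=6 Z=9 Y=3 R=4
Draw 1: a1=2.484, a2=0.960, a3=2.496, a4=2.160, a5=2.850, a0=10.950; τ=−ln(0.0956)/10.950=0.214 → t=0.214; u2·a0=0.8995·10.950=9.850; a1+…+a4=8.100 < 9.850 ≤ a1+…+a5=10.950 → R5 fires; M=5 Z=9 Y=5 R=6
Draw 2: a1=2.484, a2=2.400, a3=2.080, a4=3.000, a5=2.375, a0=12.339; τ=−ln(0.9026)/12.339=0.008 → t=0.223; u2·a0=0.1318·12.339=1.626 ≤ a1=2.484 → R1 fires; M=5 Z=8 Y=5 R=8
Draw 3: a1=2.208, a2=3.200, a3=2.080, a4=3.000, a5=2.375, a0=12.863; τ=−ln(0.6124)/12.863=0.038 → t=0.261; u2·a0=0.6803·12.863=8.751; a1+…+a3=7.488 < 8.751 ≤ a1+…+a4=10.488 → R4 fires; M=4 Z=8 Y=4 R=9
Draw 4: a1=2.208, a2=2.880, a3=1.664, a4=1.920, a5=1.900, a0=10.572; τ=−ln(0.6053)/10.572=0.047 → t=0.308; u2·a0=0.7066·10.572=7.470; a1+…+a3=6.752 < 7.470 ≤ a1+…+a4=8.672 → R4 fires; M=3 Z=8 Y=3 R=10
Draw 5: a1=2.208, a2=2.400, a3=1.248, a4=1.080, a5=1.425, a0=8.361; τ=−ln(0.1750)/8.361=0.208 → t=0.517; u2·a0=0.2721·8.361=2.275; a1=2.208 < 2.275 ≤ a1+a2=4.608 → R2 fires; M=4 Z=8 Y=2 R=9
Draw 6: a1=2.208, a2=1.440, a3=1.664, a4=0.960, a5=1.900, a0=8.172; τ=−ln(0.0491)/8.172=0.369 → t=0.886; u2·a0=0.1102·8.172=0.901 ≤ a1=2.208 → R1 fires; M=4 Z=7 Y=2 R=11
Draw 7: a1=1.932, a2=1.760, a3=1.664, a4=0.960, a5=1.900, a0=8.216; τ=−ln(0.6295)/8.216=0.056 → t=0.942; u2·a0=0.5731·8.216=4.709; a1+a2=3.692 < 4.709 ≤ a1+…+a3=5.356 → R3 fires; M=5 Z=7 Y=3 R=11
Draw 8: a1=1.932, a2=2.640, a3=2.080, a4=1.800, a5=2.375, a0=10.827; τ=−ln(0.0343)/10.827=0.311 → t=1.253; u2·a0=0.7379·10.827=7.989; a1+…+a3=6.652 < 7.989 ≤ a1+…+a4=8.452 → R4 fires; M=4 Z=7 Y=2 R=12
Draw 9: a1=1.932, a2=1.920, a3=1.664, a4=0.960, a5=1.900, a0=8.376; τ=−ln(0.7655)/8.376=0.032 → t=1.285 > T=1.28: stop.
Y first becomes ≥ 4 when it reaches 5 at the event at t=0.214.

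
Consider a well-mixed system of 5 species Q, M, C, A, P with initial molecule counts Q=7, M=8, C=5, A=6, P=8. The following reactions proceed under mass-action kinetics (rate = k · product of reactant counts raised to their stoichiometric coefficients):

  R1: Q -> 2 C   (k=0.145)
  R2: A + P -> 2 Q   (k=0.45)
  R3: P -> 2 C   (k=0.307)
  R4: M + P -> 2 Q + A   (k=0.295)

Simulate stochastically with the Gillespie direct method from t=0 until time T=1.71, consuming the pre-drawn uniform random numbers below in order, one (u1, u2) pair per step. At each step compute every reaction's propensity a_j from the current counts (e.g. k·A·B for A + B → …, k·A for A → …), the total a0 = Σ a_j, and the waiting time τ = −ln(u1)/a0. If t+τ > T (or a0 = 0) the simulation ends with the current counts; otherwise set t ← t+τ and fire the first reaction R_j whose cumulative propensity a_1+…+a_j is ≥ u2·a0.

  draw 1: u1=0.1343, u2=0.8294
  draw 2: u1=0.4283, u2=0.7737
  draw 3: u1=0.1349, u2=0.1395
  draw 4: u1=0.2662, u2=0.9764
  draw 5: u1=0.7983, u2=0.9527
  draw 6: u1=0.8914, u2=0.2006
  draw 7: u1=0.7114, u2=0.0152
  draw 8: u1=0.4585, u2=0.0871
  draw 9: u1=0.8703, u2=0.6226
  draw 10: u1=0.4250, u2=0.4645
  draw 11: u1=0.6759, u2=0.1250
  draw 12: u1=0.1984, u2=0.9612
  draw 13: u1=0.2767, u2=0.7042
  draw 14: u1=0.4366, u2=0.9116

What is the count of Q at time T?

t=0.000: Q=7 M=8 C=5 A=6 P=8
Draw 1: a1=1.015, a2=21.600, a3=2.456, a4=18.880, a0=43.951; τ=−ln(0.1343)/43.951=0.046 → t=0.046; u2·a0=0.8294·43.951=36.453; a1+…+a3=25.071 < 36.453 ≤ a1+…+a4=43.951 → R4 fires; Q=9 M=7 C=5 A=7 P=7
Draw 2: a1=1.305, a2=22.050, a3=2.149, a4=14.455, a0=39.959; τ=−ln(0.4283)/39.959=0.021 → t=0.067; u2·a0=0.7737·39.959=30.916; a1+…+a3=25.504 < 30.916 ≤ a1+…+a4=39.959 → R4 fires; Q=11 M=6 C=5 A=8 P=6
Draw 3: a1=1.595, a2=21.600, a3=1.842, a4=10.620, a0=35.657; τ=−ln(0.1349)/35.657=0.056 → t=0.123; u2·a0=0.1395·35.657=4.974; a1=1.595 < 4.974 ≤ a1+a2=23.195 → R2 fires; Q=13 M=6 C=5 A=7 P=5
Draw 4: a1=1.885, a2=15.750, a3=1.535, a4=8.850, a0=28.020; τ=−ln(0.2662)/28.020=0.047 → t=0.170; u2·a0=0.9764·28.020=27.359; a1+…+a3=19.170 < 27.359 ≤ a1+…+a4=28.020 → R4 fires; Q=15 M=5 C=5 A=8 P=4
Draw 5: a1=2.175, a2=14.400, a3=1.228, a4=5.900, a0=23.703; τ=−ln(0.7983)/23.703=0.010 → t=0.180; u2·a0=0.9527·23.703=22.582; a1+…+a3=17.803 < 22.582 ≤ a1+…+a4=23.703 → R4 fires; Q=17 M=4 C=5 A=9 P=3
Draw 6: a1=2.465, a2=12.150, a3=0.921, a4=3.540, a0=19.076; τ=−ln(0.8914)/19.076=0.006 → t=0.186; u2·a0=0.2006·19.076=3.827; a1=2.465 < 3.827 ≤ a1+a2=14.615 → R2 fires; Q=19 M=4 C=5 A=8 P=2
Draw 7: a1=2.755, a2=7.200, a3=0.614, a4=2.360, a0=12.929; τ=−ln(0.7114)/12.929=0.026 → t=0.212; u2·a0=0.0152·12.929=0.197 ≤ a1=2.755 → R1 fires; Q=18 M=4 C=7 A=8 P=2
Draw 8: a1=2.610, a2=7.200, a3=0.614, a4=2.360, a0=12.784; τ=−ln(0.4585)/12.784=0.061 → t=0.273; u2·a0=0.0871·12.784=1.113 ≤ a1=2.610 → R1 fires; Q=17 M=4 C=9 A=8 P=2
Draw 9: a1=2.465, a2=7.200, a3=0.614, a4=2.360, a0=12.639; τ=−ln(0.8703)/12.639=0.011 → t=0.284; u2·a0=0.6226·12.639=7.869; a1=2.465 < 7.869 ≤ a1+a2=9.665 → R2 fires; Q=19 M=4 C=9 A=7 P=1
Draw 10: a1=2.755, a2=3.150, a3=0.307, a4=1.180, a0=7.392; τ=−ln(0.4250)/7.392=0.116 → t=0.400; u2·a0=0.4645·7.392=3.434; a1=2.755 < 3.434 ≤ a1+a2=5.905 → R2 fires; Q=21 M=4 C=9 A=6 P=0
Draw 11: a1=3.045, a2=0.000, a3=0.000, a4=0.000, a0=3.045; τ=−ln(0.6759)/3.045=0.129 → t=0.529; u2·a0=0.1250·3.045=0.381 ≤ a1=3.045 → R1 fires; Q=20 M=4 C=11 A=6 P=0
Draw 12: a1=2.900, a2=0.000, a3=0.000, a4=0.000, a0=2.900; τ=−ln(0.1984)/2.900=0.558 → t=1.086; u2·a0=0.9612·2.900=2.787 ≤ a1=2.900 → R1 fires; Q=19 M=4 C=13 A=6 P=0
Draw 13: a1=2.755, a2=0.000, a3=0.000, a4=0.000, a0=2.755; τ=−ln(0.2767)/2.755=0.466 → t=1.553; u2·a0=0.7042·2.755=1.940 ≤ a1=2.755 → R1 fires; Q=18 M=4 C=15 A=6 P=0
Draw 14: a1=2.610, a2=0.000, a3=0.000, a4=0.000, a0=2.610; τ=−ln(0.4366)/2.610=0.318 → t=1.870 > T=1.71: stop.
Read off Q at T=1.71: 18

Q at T = 18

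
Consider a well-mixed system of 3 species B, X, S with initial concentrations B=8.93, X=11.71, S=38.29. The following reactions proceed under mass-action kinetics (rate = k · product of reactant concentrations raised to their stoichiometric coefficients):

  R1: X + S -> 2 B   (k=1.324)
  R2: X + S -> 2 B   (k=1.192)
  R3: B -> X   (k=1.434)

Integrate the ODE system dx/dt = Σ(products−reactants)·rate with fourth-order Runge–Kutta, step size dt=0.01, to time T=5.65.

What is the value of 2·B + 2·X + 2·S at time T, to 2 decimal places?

Value at T = 117.86

Check how each reaction changes W = 2·B + 2·X + 2·S (weight of products minus weight of reactants):
R1: X + S -> 2 B: (2·2) − (2·1 + 2·1) = 4 − 4 = 0
R2: X + S -> 2 B: (2·2) − (2·1 + 2·1) = 4 − 4 = 0
R3: B -> X: (2·1) − (2·1) = 2 − 2 = 0
Every reaction leaves W unchanged, so W is conserved and no simulation is needed: W(T) = W(0) = 2·8.93 + 2·11.71 + 2·38.29 = 117.86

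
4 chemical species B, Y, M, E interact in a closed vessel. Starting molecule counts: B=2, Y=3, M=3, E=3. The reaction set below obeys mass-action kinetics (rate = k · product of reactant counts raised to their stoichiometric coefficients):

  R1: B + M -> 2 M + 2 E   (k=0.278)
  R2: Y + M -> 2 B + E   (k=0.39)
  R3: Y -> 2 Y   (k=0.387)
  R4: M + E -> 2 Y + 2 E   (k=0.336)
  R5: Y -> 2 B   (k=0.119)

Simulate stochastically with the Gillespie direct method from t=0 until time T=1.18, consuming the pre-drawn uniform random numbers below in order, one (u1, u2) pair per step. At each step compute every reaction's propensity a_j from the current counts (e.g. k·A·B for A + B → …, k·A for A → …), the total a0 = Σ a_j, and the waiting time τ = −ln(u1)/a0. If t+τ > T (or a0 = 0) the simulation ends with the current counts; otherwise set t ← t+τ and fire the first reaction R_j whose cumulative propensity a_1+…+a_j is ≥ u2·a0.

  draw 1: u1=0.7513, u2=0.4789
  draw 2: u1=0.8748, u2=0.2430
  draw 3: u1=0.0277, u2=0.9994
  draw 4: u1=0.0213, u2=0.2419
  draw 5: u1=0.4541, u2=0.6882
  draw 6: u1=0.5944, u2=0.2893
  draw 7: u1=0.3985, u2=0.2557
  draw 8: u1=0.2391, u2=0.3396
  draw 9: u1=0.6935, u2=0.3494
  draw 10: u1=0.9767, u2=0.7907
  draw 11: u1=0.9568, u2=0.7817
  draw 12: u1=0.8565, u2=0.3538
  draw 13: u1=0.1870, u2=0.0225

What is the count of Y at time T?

Y at T = 7

t=0.000: B=2 Y=3 M=3 E=3
Draw 1: a1=1.668, a2=3.510, a3=1.161, a4=3.024, a5=0.357, a0=9.720; τ=−ln(0.7513)/9.720=0.029 → t=0.029; u2·a0=0.4789·9.720=4.655; a1=1.668 < 4.655 ≤ a1+a2=5.178 → R2 fires; B=4 Y=2 M=2 E=4
Draw 2: a1=2.224, a2=1.560, a3=0.774, a4=2.688, a5=0.238, a0=7.484; τ=−ln(0.8748)/7.484=0.018 → t=0.047; u2·a0=0.2430·7.484=1.819 ≤ a1=2.224 → R1 fires; B=3 Y=2 M=3 E=6
Draw 3: a1=2.502, a2=2.340, a3=0.774, a4=6.048, a5=0.238, a0=11.902; τ=−ln(0.0277)/11.902=0.301 → t=0.349; u2·a0=0.9994·11.902=11.895; a1+…+a4=11.664 < 11.895 ≤ a1+…+a5=11.902 → R5 fires; B=5 Y=1 M=3 E=6
Draw 4: a1=4.170, a2=1.170, a3=0.387, a4=6.048, a5=0.119, a0=11.894; τ=−ln(0.0213)/11.894=0.324 → t=0.672; u2·a0=0.2419·11.894=2.877 ≤ a1=4.170 → R1 fires; B=4 Y=1 M=4 E=8
Draw 5: a1=4.448, a2=1.560, a3=0.387, a4=10.752, a5=0.119, a0=17.266; τ=−ln(0.4541)/17.266=0.046 → t=0.718; u2·a0=0.6882·17.266=11.882; a1+…+a3=6.395 < 11.882 ≤ a1+…+a4=17.147 → R4 fires; B=4 Y=3 M=3 E=9
Draw 6: a1=3.336, a2=3.510, a3=1.161, a4=9.072, a5=0.357, a0=17.436; τ=−ln(0.5944)/17.436=0.030 → t=0.748; u2·a0=0.2893·17.436=5.044; a1=3.336 < 5.044 ≤ a1+a2=6.846 → R2 fires; B=6 Y=2 M=2 E=10
Draw 7: a1=3.336, a2=1.560, a3=0.774, a4=6.720, a5=0.238, a0=12.628; τ=−ln(0.3985)/12.628=0.073 → t=0.821; u2·a0=0.2557·12.628=3.229 ≤ a1=3.336 → R1 fires; B=5 Y=2 M=3 E=12
Draw 8: a1=4.170, a2=2.340, a3=0.774, a4=12.096, a5=0.238, a0=19.618; τ=−ln(0.2391)/19.618=0.073 → t=0.894; u2·a0=0.3396·19.618=6.662; a1+a2=6.510 < 6.662 ≤ a1+…+a3=7.284 → R3 fires; B=5 Y=3 M=3 E=12
Draw 9: a1=4.170, a2=3.510, a3=1.161, a4=12.096, a5=0.357, a0=21.294; τ=−ln(0.6935)/21.294=0.017 → t=0.911; u2·a0=0.3494·21.294=7.440; a1=4.170 < 7.440 ≤ a1+a2=7.680 → R2 fires; B=7 Y=2 M=2 E=13
Draw 10: a1=3.892, a2=1.560, a3=0.774, a4=8.736, a5=0.238, a0=15.200; τ=−ln(0.9767)/15.200=0.002 → t=0.912; u2·a0=0.7907·15.200=12.019; a1+…+a3=6.226 < 12.019 ≤ a1+…+a4=14.962 → R4 fires; B=7 Y=4 M=1 E=14
Draw 11: a1=1.946, a2=1.560, a3=1.548, a4=4.704, a5=0.476, a0=10.234; τ=−ln(0.9568)/10.234=0.004 → t=0.917; u2·a0=0.7817·10.234=8.000; a1+…+a3=5.054 < 8.000 ≤ a1+…+a4=9.758 → R4 fires; B=7 Y=6 M=0 E=15
Draw 12: a1=0.000, a2=0.000, a3=2.322, a4=0.000, a5=0.714, a0=3.036; τ=−ln(0.8565)/3.036=0.051 → t=0.968; u2·a0=0.3538·3.036=1.074; a1+a2=0.000 < 1.074 ≤ a1+…+a3=2.322 → R3 fires; B=7 Y=7 M=0 E=15
Draw 13: a1=0.000, a2=0.000, a3=2.709, a4=0.000, a5=0.833, a0=3.542; τ=−ln(0.1870)/3.542=0.473 → t=1.441 > T=1.18: stop.
Read off Y at T=1.18: 7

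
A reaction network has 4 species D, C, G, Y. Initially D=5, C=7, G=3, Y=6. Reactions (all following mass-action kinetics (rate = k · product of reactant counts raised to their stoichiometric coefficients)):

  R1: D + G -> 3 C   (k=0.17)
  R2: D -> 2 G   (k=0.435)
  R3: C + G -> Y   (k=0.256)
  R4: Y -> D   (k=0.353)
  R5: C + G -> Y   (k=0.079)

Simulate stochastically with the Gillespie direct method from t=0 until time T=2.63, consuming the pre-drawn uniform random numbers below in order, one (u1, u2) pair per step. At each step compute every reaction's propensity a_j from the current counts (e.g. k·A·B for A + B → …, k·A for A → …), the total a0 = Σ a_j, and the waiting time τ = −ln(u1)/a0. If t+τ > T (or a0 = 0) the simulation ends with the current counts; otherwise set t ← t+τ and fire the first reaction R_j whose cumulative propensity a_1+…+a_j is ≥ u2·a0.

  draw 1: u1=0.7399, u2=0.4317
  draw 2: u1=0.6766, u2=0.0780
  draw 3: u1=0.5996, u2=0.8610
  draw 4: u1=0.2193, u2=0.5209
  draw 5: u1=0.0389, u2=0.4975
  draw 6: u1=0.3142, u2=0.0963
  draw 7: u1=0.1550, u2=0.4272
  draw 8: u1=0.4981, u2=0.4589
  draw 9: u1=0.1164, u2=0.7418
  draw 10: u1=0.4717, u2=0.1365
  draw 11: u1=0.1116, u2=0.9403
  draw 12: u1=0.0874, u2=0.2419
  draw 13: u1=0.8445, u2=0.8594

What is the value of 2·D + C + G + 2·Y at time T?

Check how each reaction changes W = 2·D + C + G + 2·Y (weight of products minus weight of reactants):
R1: D + G -> 3 C: (1·3) − (2·1 + 1·1) = 3 − 3 = 0
R2: D -> 2 G: (1·2) − (2·1) = 2 − 2 = 0
R3: C + G -> Y: (2·1) − (1·1 + 1·1) = 2 − 2 = 0
R4: Y -> D: (2·1) − (2·1) = 2 − 2 = 0
R5: C + G -> Y: (2·1) − (1·1 + 1·1) = 2 − 2 = 0
Every reaction leaves W unchanged, so W is conserved and no simulation is needed: W(T) = W(0) = 2·5 + 7 + 3 + 2·6 = 32

Value at T = 32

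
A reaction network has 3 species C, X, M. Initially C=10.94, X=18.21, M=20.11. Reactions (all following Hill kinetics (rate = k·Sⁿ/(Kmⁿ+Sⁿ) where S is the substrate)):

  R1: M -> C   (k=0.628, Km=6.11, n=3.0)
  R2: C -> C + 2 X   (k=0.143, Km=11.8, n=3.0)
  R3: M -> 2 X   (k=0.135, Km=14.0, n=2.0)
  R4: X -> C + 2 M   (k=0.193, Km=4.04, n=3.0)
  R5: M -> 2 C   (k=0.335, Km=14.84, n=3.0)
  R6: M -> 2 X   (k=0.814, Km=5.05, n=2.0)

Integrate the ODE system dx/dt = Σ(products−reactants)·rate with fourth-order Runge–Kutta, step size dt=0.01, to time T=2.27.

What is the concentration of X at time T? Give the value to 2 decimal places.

X at T = 21.95

RK4 with dt=0.01: 227 steps to T=2.27. Trajectory (selected grid times):
t=0.00: C=10.94 X=18.21 M=20.11
t=0.25: C=11.26 X=18.62 M=19.78
t=0.50: C=11.58 X=19.04 M=19.45
t=0.76: C=11.90 X=19.46 M=19.11
t=1.01: C=12.22 X=19.88 M=18.79
t=1.26: C=12.53 X=20.29 M=18.46
t=1.51: C=12.84 X=20.70 M=18.14
t=1.77: C=13.15 X=21.13 M=17.81
t=2.02: C=13.46 X=21.54 M=17.50
t=2.27: C=13.76 X=21.95 M=17.18
Read off X at T=2.27: 21.95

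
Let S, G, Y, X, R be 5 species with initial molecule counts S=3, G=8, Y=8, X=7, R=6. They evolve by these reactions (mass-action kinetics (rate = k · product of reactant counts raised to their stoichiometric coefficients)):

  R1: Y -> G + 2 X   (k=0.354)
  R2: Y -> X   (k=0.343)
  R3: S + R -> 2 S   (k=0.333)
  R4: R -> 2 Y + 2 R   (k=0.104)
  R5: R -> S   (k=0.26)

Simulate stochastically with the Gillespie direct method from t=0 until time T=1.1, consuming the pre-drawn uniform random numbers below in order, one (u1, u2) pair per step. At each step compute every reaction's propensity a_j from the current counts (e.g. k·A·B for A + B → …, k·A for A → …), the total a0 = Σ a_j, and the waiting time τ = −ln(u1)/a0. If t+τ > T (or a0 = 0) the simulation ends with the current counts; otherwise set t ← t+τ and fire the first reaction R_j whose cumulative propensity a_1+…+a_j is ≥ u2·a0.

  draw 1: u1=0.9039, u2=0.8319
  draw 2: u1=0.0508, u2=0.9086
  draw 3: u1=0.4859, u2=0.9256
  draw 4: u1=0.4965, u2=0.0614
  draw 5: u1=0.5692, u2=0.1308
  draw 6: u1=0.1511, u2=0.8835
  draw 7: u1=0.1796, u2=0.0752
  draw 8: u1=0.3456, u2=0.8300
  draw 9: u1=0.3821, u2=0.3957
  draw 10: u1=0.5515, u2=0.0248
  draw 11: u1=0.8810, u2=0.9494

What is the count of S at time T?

t=0.000: S=3 G=8 Y=8 X=7 R=6
Draw 1: a1=2.832, a2=2.744, a3=5.994, a4=0.624, a5=1.560, a0=13.754; τ=−ln(0.9039)/13.754=0.007 → t=0.007; u2·a0=0.8319·13.754=11.442; a1+a2=5.576 < 11.442 ≤ a1+…+a3=11.570 → R3 fires; S=4 G=8 Y=8 X=7 R=5
Draw 2: a1=2.832, a2=2.744, a3=6.660, a4=0.520, a5=1.300, a0=14.056; τ=−ln(0.0508)/14.056=0.212 → t=0.219; u2·a0=0.9086·14.056=12.771; a1+…+a4=12.756 < 12.771 ≤ a1+…+a5=14.056 → R5 fires; S=5 G=8 Y=8 X=7 R=4
Draw 3: a1=2.832, a2=2.744, a3=6.660, a4=0.416, a5=1.040, a0=13.692; τ=−ln(0.4859)/13.692=0.053 → t=0.272; u2·a0=0.9256·13.692=12.673; a1+…+a4=12.652 < 12.673 ≤ a1+…+a5=13.692 → R5 fires; S=6 G=8 Y=8 X=7 R=3
Draw 4: a1=2.832, a2=2.744, a3=5.994, a4=0.312, a5=0.780, a0=12.662; τ=−ln(0.4965)/12.662=0.055 → t=0.327; u2·a0=0.0614·12.662=0.777 ≤ a1=2.832 → R1 fires; S=6 G=9 Y=7 X=9 R=3
Draw 5: a1=2.478, a2=2.401, a3=5.994, a4=0.312, a5=0.780, a0=11.965; τ=−ln(0.5692)/11.965=0.047 → t=0.374; u2·a0=0.1308·11.965=1.565 ≤ a1=2.478 → R1 fires; S=6 G=10 Y=6 X=11 R=3
Draw 6: a1=2.124, a2=2.058, a3=5.994, a4=0.312, a5=0.780, a0=11.268; τ=−ln(0.1511)/11.268=0.168 → t=0.542; u2·a0=0.8835·11.268=9.955; a1+a2=4.182 < 9.955 ≤ a1+…+a3=10.176 → R3 fires; S=7 G=10 Y=6 X=11 R=2
Draw 7: a1=2.124, a2=2.058, a3=4.662, a4=0.208, a5=0.520, a0=9.572; τ=−ln(0.1796)/9.572=0.179 → t=0.722; u2·a0=0.0752·9.572=0.720 ≤ a1=2.124 → R1 fires; S=7 G=11 Y=5 X=13 R=2
Draw 8: a1=1.770, a2=1.715, a3=4.662, a4=0.208, a5=0.520, a0=8.875; τ=−ln(0.3456)/8.875=0.120 → t=0.841; u2·a0=0.8300·8.875=7.366; a1+a2=3.485 < 7.366 ≤ a1+…+a3=8.147 → R3 fires; S=8 G=11 Y=5 X=13 R=1
Draw 9: a1=1.770, a2=1.715, a3=2.664, a4=0.104, a5=0.260, a0=6.513; τ=−ln(0.3821)/6.513=0.148 → t=0.989; u2·a0=0.3957·6.513=2.577; a1=1.770 < 2.577 ≤ a1+a2=3.485 → R2 fires; S=8 G=11 Y=4 X=14 R=1
Draw 10: a1=1.416, a2=1.372, a3=2.664, a4=0.104, a5=0.260, a0=5.816; τ=−ln(0.5515)/5.816=0.102 → t=1.091; u2·a0=0.0248·5.816=0.144 ≤ a1=1.416 → R1 fires; S=8 G=12 Y=3 X=16 R=1
Draw 11: a1=1.062, a2=1.029, a3=2.664, a4=0.104, a5=0.260, a0=5.119; τ=−ln(0.8810)/5.119=0.025 → t=1.116 > T=1.1: stop.
Read off S at T=1.1: 8

S at T = 8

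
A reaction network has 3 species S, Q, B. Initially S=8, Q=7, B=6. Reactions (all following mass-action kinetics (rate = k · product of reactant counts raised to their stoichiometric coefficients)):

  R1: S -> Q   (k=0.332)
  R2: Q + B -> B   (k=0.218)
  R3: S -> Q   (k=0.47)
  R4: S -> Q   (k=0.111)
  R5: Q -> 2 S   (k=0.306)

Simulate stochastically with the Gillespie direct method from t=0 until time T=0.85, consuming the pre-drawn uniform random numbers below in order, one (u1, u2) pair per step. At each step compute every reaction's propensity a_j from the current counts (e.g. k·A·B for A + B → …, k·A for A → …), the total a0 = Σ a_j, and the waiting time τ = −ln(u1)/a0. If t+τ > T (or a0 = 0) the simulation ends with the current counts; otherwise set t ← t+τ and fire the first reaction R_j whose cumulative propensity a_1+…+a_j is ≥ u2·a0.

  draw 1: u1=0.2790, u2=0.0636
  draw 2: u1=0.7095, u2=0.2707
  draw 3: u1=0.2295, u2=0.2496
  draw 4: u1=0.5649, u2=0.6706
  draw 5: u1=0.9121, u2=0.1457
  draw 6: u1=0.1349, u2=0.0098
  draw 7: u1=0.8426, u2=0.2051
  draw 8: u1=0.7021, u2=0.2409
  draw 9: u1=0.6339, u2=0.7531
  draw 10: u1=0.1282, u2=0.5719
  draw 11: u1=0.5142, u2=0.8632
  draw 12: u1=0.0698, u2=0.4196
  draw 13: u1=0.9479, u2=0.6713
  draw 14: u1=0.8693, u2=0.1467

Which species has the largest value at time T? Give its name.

Dominant species at T: B

t=0.000: S=8 Q=7 B=6
Draw 1: a1=2.656, a2=9.156, a3=3.760, a4=0.888, a5=2.142, a0=18.602; τ=−ln(0.2790)/18.602=0.069 → t=0.069; u2·a0=0.0636·18.602=1.183 ≤ a1=2.656 → R1 fires; S=7 Q=8 B=6
Draw 2: a1=2.324, a2=10.464, a3=3.290, a4=0.777, a5=2.448, a0=19.303; τ=−ln(0.7095)/19.303=0.018 → t=0.086; u2·a0=0.2707·19.303=5.225; a1=2.324 < 5.225 ≤ a1+a2=12.788 → R2 fires; S=7 Q=7 B=6
Draw 3: a1=2.324, a2=9.156, a3=3.290, a4=0.777, a5=2.142, a0=17.689; τ=−ln(0.2295)/17.689=0.083 → t=0.170; u2·a0=0.2496·17.689=4.415; a1=2.324 < 4.415 ≤ a1+a2=11.480 → R2 fires; S=7 Q=6 B=6
Draw 4: a1=2.324, a2=7.848, a3=3.290, a4=0.777, a5=1.836, a0=16.075; τ=−ln(0.5649)/16.075=0.036 → t=0.205; u2·a0=0.6706·16.075=10.780; a1+a2=10.172 < 10.780 ≤ a1+…+a3=13.462 → R3 fires; S=6 Q=7 B=6
Draw 5: a1=1.992, a2=9.156, a3=2.820, a4=0.666, a5=2.142, a0=16.776; τ=−ln(0.9121)/16.776=0.005 → t=0.211; u2·a0=0.1457·16.776=2.444; a1=1.992 < 2.444 ≤ a1+a2=11.148 → R2 fires; S=6 Q=6 B=6
Draw 6: a1=1.992, a2=7.848, a3=2.820, a4=0.666, a5=1.836, a0=15.162; τ=−ln(0.1349)/15.162=0.132 → t=0.343; u2·a0=0.0098·15.162=0.149 ≤ a1=1.992 → R1 fires; S=5 Q=7 B=6
Draw 7: a1=1.660, a2=9.156, a3=2.350, a4=0.555, a5=2.142, a0=15.863; τ=−ln(0.8426)/15.863=0.011 → t=0.354; u2·a0=0.2051·15.863=3.254; a1=1.660 < 3.254 ≤ a1+a2=10.816 → R2 fires; S=5 Q=6 B=6
Draw 8: a1=1.660, a2=7.848, a3=2.350, a4=0.555, a5=1.836, a0=14.249; τ=−ln(0.7021)/14.249=0.025 → t=0.378; u2·a0=0.2409·14.249=3.433; a1=1.660 < 3.433 ≤ a1+a2=9.508 → R2 fires; S=5 Q=5 B=6
Draw 9: a1=1.660, a2=6.540, a3=2.350, a4=0.555, a5=1.530, a0=12.635; τ=−ln(0.6339)/12.635=0.036 → t=0.414; u2·a0=0.7531·12.635=9.515; a1+a2=8.200 < 9.515 ≤ a1+…+a3=10.550 → R3 fires; S=4 Q=6 B=6
Draw 10: a1=1.328, a2=7.848, a3=1.880, a4=0.444, a5=1.836, a0=13.336; τ=−ln(0.1282)/13.336=0.154 → t=0.568; u2·a0=0.5719·13.336=7.627; a1=1.328 < 7.627 ≤ a1+a2=9.176 → R2 fires; S=4 Q=5 B=6
Draw 11: a1=1.328, a2=6.540, a3=1.880, a4=0.444, a5=1.530, a0=11.722; τ=−ln(0.5142)/11.722=0.057 → t=0.625; u2·a0=0.8632·11.722=10.118; a1+…+a3=9.748 < 10.118 ≤ a1+…+a4=10.192 → R4 fires; S=3 Q=6 B=6
Draw 12: a1=0.996, a2=7.848, a3=1.410, a4=0.333, a5=1.836, a0=12.423; τ=−ln(0.0698)/12.423=0.214 → t=0.840; u2·a0=0.4196·12.423=5.213; a1=0.996 < 5.213 ≤ a1+a2=8.844 → R2 fires; S=3 Q=5 B=6
Draw 13: a1=0.996, a2=6.540, a3=1.410, a4=0.333, a5=1.530, a0=10.809; τ=−ln(0.9479)/10.809=0.005 → t=0.844; u2·a0=0.6713·10.809=7.256; a1=0.996 < 7.256 ≤ a1+a2=7.536 → R2 fires; S=3 Q=4 B=6
Draw 14: a1=0.996, a2=5.232, a3=1.410, a4=0.333, a5=1.224, a0=9.195; τ=−ln(0.8693)/9.195=0.015 → t=0.860 > T=0.85: stop.
At T=0.85: S=3 Q=4 B=6; the largest is B.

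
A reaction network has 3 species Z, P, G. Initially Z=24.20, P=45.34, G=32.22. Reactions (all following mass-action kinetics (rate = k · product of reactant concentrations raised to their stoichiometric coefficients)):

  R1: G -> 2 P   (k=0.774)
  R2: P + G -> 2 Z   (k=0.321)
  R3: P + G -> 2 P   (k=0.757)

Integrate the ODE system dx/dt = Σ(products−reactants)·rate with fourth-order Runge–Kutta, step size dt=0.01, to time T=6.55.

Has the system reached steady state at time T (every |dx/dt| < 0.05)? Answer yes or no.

Steady state at T: yes

RK4 with dt=0.01: 655 steps to T=6.55. Trajectory (selected grid times):
t=0.00: Z=24.20 P=45.34 G=32.22
t=0.73: Z=43.13 P=59.07 G=0.00
t=1.46: Z=43.13 P=59.07 G=0.00
t=2.18: Z=43.13 P=59.07 G=0.00
t=2.91: Z=43.13 P=59.07 G=0.00
t=3.64: Z=43.13 P=59.07 G=0.00
t=4.37: Z=43.13 P=59.07 G=0.00
t=5.09: Z=43.13 P=59.07 G=0.00
t=5.82: Z=43.13 P=59.07 G=0.00
t=6.55: Z=43.13 P=59.07 G=0.00
Rates at T: R1=0.0000, R2=0.0000, R3=0.0000
dx/dt at T (Σ net stoichiometry × rate): Z=+0.0000, P=+0.0000, G=-0.0000
Largest |dx/dt| is |-0.0000| (G) < 0.05 → steady.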